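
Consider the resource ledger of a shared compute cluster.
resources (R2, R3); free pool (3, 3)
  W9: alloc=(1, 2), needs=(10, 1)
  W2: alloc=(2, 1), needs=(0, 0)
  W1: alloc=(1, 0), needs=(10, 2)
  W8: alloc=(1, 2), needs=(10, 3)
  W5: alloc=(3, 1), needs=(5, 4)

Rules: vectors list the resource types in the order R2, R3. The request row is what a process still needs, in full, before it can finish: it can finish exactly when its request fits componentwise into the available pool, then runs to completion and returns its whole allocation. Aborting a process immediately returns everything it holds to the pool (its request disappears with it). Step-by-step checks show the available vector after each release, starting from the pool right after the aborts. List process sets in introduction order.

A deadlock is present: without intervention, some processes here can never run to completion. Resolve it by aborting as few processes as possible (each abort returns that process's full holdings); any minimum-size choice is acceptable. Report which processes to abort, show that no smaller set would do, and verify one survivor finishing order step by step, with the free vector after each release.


The answer: abort W9 and W1.
Key observation: before aborting W9 and W1, W8 was permanently blocked — no order could ever run it; afterwards it completes at step 3.
No one abort is enough; case by case: W9 alone leaves W1 blocked (short on R2); W2 alone leaves W9 blocked (short on R2); W1 alone leaves W9 blocked (short on R2); W8 alone leaves W9 blocked (short on R2); W5 alone leaves W9 blocked (short on R2).
One survivor order: W5, W2, W8. Check, step by step (post-abort pool first):
  pool = (5, 5)
  run W5 (needs (5, 4), free (5, 5)); after release of (3, 1) the pool is (8, 6)
  run W2 (needs (0, 0), free (8, 6)); after release of (2, 1) the pool is (10, 7)
  run W8 (needs (10, 3), free (10, 7)); after release of (1, 2) the pool is (11, 9)


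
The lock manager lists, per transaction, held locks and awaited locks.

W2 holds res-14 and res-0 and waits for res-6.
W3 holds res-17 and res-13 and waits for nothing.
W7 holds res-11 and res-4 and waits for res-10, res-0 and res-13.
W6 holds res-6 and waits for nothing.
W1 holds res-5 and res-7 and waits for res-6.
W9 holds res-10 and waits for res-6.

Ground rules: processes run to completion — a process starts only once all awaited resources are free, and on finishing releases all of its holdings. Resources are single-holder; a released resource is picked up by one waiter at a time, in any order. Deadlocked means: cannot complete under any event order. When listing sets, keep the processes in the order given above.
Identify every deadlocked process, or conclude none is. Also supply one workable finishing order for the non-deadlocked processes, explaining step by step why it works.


Nothing here is deadlocked.
Key observation: the wait graph is acyclic; completion cascades from the unblocked processes through everyone else.
A valid finishing order for the others: W3, W6, W1, W9, W2, W7.
Verifying each step:
  W3: no waits; runs immediately, freeing res-17 and res-13
  W6: no waits; runs immediately, freeing res-6
  W1: everything it awaited (res-6) is free; runs, freeing res-5 and res-7
  W9: everything it awaited (res-6) is free; runs, freeing res-10
  W2: everything it awaited (res-6) is free; runs, freeing res-14 and res-0
  W7: everything it awaited (res-10, res-0 and res-13) is free; runs, freeing res-11 and res-4


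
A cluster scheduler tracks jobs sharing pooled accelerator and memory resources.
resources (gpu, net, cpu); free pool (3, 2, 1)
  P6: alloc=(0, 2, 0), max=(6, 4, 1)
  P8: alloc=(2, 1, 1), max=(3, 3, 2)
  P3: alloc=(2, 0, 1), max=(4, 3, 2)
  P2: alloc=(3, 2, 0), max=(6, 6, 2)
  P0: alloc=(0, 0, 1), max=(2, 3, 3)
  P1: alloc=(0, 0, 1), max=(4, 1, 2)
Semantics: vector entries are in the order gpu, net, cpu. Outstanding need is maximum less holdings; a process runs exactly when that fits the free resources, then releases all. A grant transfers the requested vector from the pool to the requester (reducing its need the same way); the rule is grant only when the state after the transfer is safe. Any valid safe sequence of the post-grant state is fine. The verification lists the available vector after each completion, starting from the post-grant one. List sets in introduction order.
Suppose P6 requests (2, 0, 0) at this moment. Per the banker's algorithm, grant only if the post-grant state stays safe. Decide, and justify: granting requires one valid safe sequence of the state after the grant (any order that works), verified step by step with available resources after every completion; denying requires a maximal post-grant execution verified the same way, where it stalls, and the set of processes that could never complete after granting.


GRANT — the state after the grant stays safe, e.g. via P8, P0, P3, P1, P6, P2.
Key observation: granting shrinks the pool to (1, 2, 1), yet P8 still fits and the chain goes through.
Verifying the post-grant state step by step:
  pool = (1, 2, 1)
  P8: need (1, 2, 1) fits (1, 2, 1); releases (2, 1, 1), pool now (3, 3, 2)
  P0: need (2, 3, 2) fits (3, 3, 2); releases (0, 0, 1), pool now (3, 3, 3)
  P3: need (2, 3, 1) fits (3, 3, 3); releases (2, 0, 1), pool now (5, 3, 4)
  P1: need (4, 1, 1) fits (5, 3, 4); releases (0, 0, 1), pool now (5, 3, 5)
  P6: need (4, 2, 1) fits (5, 3, 5); releases (2, 2, 0), pool now (7, 5, 5)
  P2: need (3, 4, 2) fits (7, 5, 5); releases (3, 2, 0), pool now (10, 7, 5)


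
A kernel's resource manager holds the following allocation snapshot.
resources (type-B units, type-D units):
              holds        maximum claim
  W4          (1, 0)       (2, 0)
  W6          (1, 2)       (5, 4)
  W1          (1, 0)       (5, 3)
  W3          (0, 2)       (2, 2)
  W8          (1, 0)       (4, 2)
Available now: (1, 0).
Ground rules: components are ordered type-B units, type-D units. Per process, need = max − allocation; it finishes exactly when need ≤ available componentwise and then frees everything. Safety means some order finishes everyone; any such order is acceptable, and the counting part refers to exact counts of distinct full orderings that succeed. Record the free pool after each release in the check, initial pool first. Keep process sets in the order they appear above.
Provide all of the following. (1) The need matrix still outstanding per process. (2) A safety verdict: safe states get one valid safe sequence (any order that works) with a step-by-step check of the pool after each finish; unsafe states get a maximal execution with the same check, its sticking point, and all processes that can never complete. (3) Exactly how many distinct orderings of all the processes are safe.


(1) Remaining need (order type-B units, type-D units):
  W4: (1, 0)
  W6: (4, 2)
  W1: (4, 3)
  W3: (2, 0)
  W8: (3, 2)
(2) UNSAFE.
Key observation: once W4, W3 finish, the pool peaks at (2, 2) — and every remaining process still needs more type-B units than that.
Going as far as possible: W4, W3; after that, nothing fits. Step-by-step check:
  pool = (1, 0)
  run W4 (needs (1, 0), free (1, 0)); after release of (1, 0) the pool is (2, 0)
  run W3 (needs (2, 0), free (2, 0)); after release of (0, 2) the pool is (2, 2)
  W6 still needs (4, 2) but only (2, 2) is free — short on type-B units
  W1 still needs (4, 3) but only (2, 2) is free — short on type-B units and type-D units
  W8 still needs (3, 2) but only (2, 2) is free — short on type-B units
Processes that can never finish: W6, W1 and W8.
(3) Exactly 0 of the possible complete orderings are safe sequences.


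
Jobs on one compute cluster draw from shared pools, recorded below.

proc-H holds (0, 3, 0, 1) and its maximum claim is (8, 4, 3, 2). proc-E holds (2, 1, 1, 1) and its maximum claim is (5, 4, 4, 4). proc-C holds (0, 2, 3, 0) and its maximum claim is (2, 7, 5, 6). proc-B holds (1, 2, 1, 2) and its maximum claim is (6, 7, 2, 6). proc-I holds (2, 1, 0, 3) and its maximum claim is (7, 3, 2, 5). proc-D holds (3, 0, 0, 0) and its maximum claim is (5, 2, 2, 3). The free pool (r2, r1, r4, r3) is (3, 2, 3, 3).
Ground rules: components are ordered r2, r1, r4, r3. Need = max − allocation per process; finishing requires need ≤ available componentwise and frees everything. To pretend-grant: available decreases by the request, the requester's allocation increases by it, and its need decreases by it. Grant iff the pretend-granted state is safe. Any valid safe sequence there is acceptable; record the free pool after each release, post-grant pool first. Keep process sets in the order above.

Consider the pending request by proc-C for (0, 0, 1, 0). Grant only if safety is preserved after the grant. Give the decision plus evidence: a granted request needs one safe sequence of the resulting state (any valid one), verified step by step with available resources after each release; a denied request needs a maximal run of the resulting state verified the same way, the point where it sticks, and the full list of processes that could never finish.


DENY. Granting would leave the state unsafe.
Key observation: after proc-D, proc-I the pool peaks at (8, 3, 2, 6), and each blocked process is short somewhere: proc-H on r4; proc-E on r4; proc-C on r1; proc-B on r1.
Pretend the grant happened; the run proc-D, proc-I goes as far as possible. Verifying each step:
  pool = (3, 2, 2, 3)
  run proc-D (needs (2, 2, 2, 3), free (3, 2, 2, 3)); after release of (3, 0, 0, 0) the pool is (6, 2, 2, 3)
  run proc-I (needs (5, 2, 2, 2), free (6, 2, 2, 3)); after release of (2, 1, 0, 3) the pool is (8, 3, 2, 6)
  blocked: proc-H wants (8, 1, 3, 1), pool (8, 3, 2, 6) — not enough r4
  blocked: proc-E wants (3, 3, 3, 3), pool (8, 3, 2, 6) — not enough r4
  blocked: proc-C wants (2, 5, 1, 6), pool (8, 3, 2, 6) — not enough r1
  blocked: proc-B wants (5, 5, 1, 4), pool (8, 3, 2, 6) — not enough r1
Post-grant, the permanently blocked set is proc-H, proc-E, proc-C and proc-B.


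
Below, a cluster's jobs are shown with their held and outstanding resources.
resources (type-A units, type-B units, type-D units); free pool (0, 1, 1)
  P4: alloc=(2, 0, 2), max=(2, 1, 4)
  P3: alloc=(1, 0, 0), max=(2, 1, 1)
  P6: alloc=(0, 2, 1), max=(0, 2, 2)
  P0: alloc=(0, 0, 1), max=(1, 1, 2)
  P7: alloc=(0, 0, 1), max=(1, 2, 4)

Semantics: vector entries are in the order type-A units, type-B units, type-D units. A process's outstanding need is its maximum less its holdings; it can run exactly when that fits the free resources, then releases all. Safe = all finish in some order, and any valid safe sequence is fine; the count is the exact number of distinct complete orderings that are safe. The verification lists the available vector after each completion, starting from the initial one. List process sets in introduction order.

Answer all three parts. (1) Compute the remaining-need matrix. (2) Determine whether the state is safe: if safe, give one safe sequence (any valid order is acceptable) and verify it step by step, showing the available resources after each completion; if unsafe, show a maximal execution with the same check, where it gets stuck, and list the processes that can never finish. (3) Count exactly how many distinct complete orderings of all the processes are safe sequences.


(1) Outstanding need per process (order type-A units, type-B units, type-D units):
  P4: (0, 1, 2)
  P3: (1, 1, 1)
  P6: (0, 0, 1)
  P0: (1, 1, 1)
  P7: (1, 2, 3)
(2) The state is SAFE; one workable sequence: P6, P4, P0, P7, P3.
Key observation: at P6 the run first touches a limit — (0, 0, 1) against (0, 1, 1), exact on a resource it actually requests.
Verifying each step:
  pool = (0, 1, 1)
  P6: need (0, 0, 1) fits (0, 1, 1); releases (0, 2, 1), pool now (0, 3, 2)
  P4: need (0, 1, 2) fits (0, 3, 2); releases (2, 0, 2), pool now (2, 3, 4)
  P0: need (1, 1, 1) fits (2, 3, 4); releases (0, 0, 1), pool now (2, 3, 5)
  P7: need (1, 2, 3) fits (2, 3, 5); releases (0, 0, 1), pool now (2, 3, 6)
  P3: need (1, 1, 1) fits (2, 3, 6); releases (1, 0, 0), pool now (3, 3, 6)
(3) Exactly 6 of the possible complete orderings are safe sequences.


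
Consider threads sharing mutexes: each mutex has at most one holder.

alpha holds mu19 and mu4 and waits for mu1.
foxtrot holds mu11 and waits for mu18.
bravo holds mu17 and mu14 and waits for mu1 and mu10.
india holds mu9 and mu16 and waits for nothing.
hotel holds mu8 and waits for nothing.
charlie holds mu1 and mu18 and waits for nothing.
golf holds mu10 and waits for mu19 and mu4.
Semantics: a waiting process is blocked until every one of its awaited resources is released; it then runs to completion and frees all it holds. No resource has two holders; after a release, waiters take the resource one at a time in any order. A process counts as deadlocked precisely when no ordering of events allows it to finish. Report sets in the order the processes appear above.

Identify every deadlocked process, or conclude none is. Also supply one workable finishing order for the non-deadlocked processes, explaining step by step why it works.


No process is deadlocked.
Key observation: all waits point, directly or indirectly, at processes that can finish, so nothing is permanently blocked.
The rest can finish in the order charlie, alpha, india, foxtrot, hotel, golf, bravo.
Step-by-step check:
  charlie waits on nothing -> runs at once and releases mu1 and mu18
  alpha waits on mu1 — all released -> runs and releases mu19 and mu4
  india waits on nothing -> runs at once and releases mu9 and mu16
  foxtrot waits on mu18 — all released -> runs and releases mu11
  hotel waits on nothing -> runs at once and releases mu8
  golf waits on mu19 and mu4 — all released -> runs and releases mu10
  bravo waits on mu1 and mu10 — all released -> runs and releases mu17 and mu14


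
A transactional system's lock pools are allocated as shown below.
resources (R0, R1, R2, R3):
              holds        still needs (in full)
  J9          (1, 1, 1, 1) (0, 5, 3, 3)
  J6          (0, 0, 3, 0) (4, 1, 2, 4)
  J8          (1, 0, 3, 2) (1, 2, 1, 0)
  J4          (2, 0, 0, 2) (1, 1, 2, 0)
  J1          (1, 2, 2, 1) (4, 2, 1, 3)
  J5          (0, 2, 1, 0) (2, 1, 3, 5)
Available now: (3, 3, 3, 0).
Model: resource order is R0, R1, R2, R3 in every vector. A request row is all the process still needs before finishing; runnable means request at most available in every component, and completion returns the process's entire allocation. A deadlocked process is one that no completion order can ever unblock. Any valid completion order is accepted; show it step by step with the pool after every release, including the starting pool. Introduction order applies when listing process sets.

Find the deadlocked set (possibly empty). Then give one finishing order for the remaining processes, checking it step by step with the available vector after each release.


The deadlocked set is empty.
Key observation: no deadlock: J4 fits now, and the freed resources carry the rest through.
A valid finishing order for the others: J4, J8, J1, J5, J9, J6. Step-by-step check:
  pool = (3, 3, 3, 0)
  J4: need (1, 1, 2, 0) fits (3, 3, 3, 0); releases (2, 0, 0, 2), pool now (5, 3, 3, 2)
  J8: need (1, 2, 1, 0) fits (5, 3, 3, 2); releases (1, 0, 3, 2), pool now (6, 3, 6, 4)
  J1: need (4, 2, 1, 3) fits (6, 3, 6, 4); releases (1, 2, 2, 1), pool now (7, 5, 8, 5)
  J5: need (2, 1, 3, 5) fits (7, 5, 8, 5); releases (0, 2, 1, 0), pool now (7, 7, 9, 5)
  J9: need (0, 5, 3, 3) fits (7, 7, 9, 5); releases (1, 1, 1, 1), pool now (8, 8, 10, 6)
  J6: need (4, 1, 2, 4) fits (8, 8, 10, 6); releases (0, 0, 3, 0), pool now (8, 8, 13, 6)


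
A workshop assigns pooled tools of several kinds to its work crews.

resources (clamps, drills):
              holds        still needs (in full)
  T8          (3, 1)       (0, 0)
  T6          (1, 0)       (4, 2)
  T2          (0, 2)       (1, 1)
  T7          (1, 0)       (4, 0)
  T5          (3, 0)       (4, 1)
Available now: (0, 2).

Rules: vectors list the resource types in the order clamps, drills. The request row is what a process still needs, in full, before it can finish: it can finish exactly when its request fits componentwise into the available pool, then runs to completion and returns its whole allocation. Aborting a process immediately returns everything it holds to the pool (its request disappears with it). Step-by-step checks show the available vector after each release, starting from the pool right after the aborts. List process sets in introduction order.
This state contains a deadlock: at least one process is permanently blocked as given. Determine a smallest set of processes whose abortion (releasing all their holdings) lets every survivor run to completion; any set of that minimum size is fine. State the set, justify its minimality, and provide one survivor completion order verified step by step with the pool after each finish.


Minimum abort set: T5.
Key observation: T6 could never have finished before the abort; with (3, 0) returned by T5, it fits at step 3.
Why nothing smaller works: aborting no one leaves the state deadlocked as given.
One survivor order: T2, T8, T6, T7. Verifying each step (post-abort pool first):
  pool = (3, 2)
  T2: need (1, 1) fits (3, 2); releases (0, 2), pool now (3, 4)
  T8: need (0, 0) fits (3, 4); releases (3, 1), pool now (6, 5)
  T6: need (4, 2) fits (6, 5); releases (1, 0), pool now (7, 5)
  T7: need (4, 0) fits (7, 5); releases (1, 0), pool now (8, 5)


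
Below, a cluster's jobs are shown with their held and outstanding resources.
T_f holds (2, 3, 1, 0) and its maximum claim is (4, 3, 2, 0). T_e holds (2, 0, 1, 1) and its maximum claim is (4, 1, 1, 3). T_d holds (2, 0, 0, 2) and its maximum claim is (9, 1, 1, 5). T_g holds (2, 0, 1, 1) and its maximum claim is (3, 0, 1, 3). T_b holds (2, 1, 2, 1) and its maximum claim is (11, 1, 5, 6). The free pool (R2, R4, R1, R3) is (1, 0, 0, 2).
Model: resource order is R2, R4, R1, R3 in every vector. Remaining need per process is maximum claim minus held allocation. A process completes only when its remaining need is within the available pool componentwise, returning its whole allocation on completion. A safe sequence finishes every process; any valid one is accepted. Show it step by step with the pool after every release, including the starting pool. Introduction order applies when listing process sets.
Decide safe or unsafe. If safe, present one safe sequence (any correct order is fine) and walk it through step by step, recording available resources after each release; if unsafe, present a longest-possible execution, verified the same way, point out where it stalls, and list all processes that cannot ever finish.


The state is SAFE; one workable sequence: T_g, T_f, T_e, T_d, T_b.
Key observation: T_g marks the first exact bind of the order: its need (1, 0, 0, 2) fits the free (1, 0, 0, 2) with zero slack on a requested resource.
Step-by-step check:
  pool = (1, 0, 0, 2)
  T_g: need (1, 0, 0, 2) fits (1, 0, 0, 2); releases (2, 0, 1, 1), pool now (3, 0, 1, 3)
  T_f: need (2, 0, 1, 0) fits (3, 0, 1, 3); releases (2, 3, 1, 0), pool now (5, 3, 2, 3)
  T_e: need (2, 1, 0, 2) fits (5, 3, 2, 3); releases (2, 0, 1, 1), pool now (7, 3, 3, 4)
  T_d: need (7, 1, 1, 3) fits (7, 3, 3, 4); releases (2, 0, 0, 2), pool now (9, 3, 3, 6)
  T_b: need (9, 0, 3, 5) fits (9, 3, 3, 6); releases (2, 1, 2, 1), pool now (11, 4, 5, 7)


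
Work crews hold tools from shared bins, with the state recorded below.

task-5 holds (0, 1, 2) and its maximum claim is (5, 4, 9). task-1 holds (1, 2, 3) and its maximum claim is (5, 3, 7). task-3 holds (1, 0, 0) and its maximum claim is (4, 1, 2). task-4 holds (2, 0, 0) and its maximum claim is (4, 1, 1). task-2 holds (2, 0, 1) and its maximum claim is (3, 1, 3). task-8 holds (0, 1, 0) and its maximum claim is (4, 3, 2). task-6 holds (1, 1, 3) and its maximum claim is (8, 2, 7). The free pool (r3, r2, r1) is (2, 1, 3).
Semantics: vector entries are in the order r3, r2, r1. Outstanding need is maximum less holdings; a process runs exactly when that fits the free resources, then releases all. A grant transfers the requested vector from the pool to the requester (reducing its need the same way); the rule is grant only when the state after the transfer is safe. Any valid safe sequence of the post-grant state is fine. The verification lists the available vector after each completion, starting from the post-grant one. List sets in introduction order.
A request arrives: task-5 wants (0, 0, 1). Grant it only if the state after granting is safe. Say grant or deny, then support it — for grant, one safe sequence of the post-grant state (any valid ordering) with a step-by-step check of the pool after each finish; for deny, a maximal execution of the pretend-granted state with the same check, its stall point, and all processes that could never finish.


DENY: after the grant no complete ordering would exist.
Key observation: after task-2, task-4, task-3 the pool peaks at (7, 1, 3), and each blocked process is short somewhere: task-5 on r2, r1; task-1 on r1; task-8 on r2; task-6 on r1.
Pretend the grant happened; the run task-2, task-4, task-3 goes as far as possible. Verifying each step:
  pool = (2, 1, 2)
  task-2: need (1, 1, 2) fits (2, 1, 2); releases (2, 0, 1), pool now (4, 1, 3)
  task-4: need (2, 1, 1) fits (4, 1, 3); releases (2, 0, 0), pool now (6, 1, 3)
  task-3: need (3, 1, 2) fits (6, 1, 3); releases (1, 0, 0), pool now (7, 1, 3)
  task-5 still needs (5, 3, 6) but only (7, 1, 3) is free — short on r2 and r1
  task-1 still needs (4, 1, 4) but only (7, 1, 3) is free — short on r1
  task-8 still needs (4, 2, 2) but only (7, 1, 3) is free — short on r2
  task-6 still needs (7, 1, 4) but only (7, 1, 3) is free — short on r1
Had the request been granted, task-5, task-1, task-8 and task-6 could never finish.


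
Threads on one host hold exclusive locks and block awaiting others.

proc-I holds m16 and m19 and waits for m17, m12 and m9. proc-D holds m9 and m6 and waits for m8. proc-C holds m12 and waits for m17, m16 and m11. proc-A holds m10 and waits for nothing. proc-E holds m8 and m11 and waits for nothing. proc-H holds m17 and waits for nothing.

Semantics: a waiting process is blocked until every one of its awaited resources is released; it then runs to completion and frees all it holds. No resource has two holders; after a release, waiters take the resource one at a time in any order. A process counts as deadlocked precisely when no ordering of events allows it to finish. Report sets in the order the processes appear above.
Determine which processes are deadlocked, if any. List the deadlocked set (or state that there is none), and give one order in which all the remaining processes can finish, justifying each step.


Deadlocked set: proc-I and proc-C.
Key observation: the waits loop around proc-I -> proc-C -> proc-I with no way out; no other process is dragged down with it.
A valid finishing order for the others: proc-H, proc-E, proc-D, proc-A.
Verifying each step:
  proc-H: no waits; runs immediately, freeing m17
  proc-E: no waits; runs immediately, freeing m8 and m11
  run proc-D (all its waits — m8 — are resolved); releases m9 and m6
  proc-A: no waits; runs immediately, freeing m10


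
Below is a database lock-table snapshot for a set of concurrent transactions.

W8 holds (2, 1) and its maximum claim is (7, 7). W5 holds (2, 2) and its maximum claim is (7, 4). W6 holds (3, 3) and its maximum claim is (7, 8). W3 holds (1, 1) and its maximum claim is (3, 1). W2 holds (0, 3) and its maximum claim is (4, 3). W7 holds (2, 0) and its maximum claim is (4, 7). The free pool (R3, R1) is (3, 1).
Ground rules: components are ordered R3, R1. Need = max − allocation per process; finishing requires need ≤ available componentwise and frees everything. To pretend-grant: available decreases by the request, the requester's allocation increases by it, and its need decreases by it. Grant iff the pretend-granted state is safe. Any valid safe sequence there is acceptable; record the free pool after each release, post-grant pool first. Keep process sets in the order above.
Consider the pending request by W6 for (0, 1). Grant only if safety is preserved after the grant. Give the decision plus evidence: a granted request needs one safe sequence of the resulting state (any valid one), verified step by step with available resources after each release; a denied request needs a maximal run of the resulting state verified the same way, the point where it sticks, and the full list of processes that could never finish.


GRANT — the state after the grant stays safe, e.g. via W3, W2, W6, W5, W8, W7.
Key observation: the transfer keeps a workable pool ((3, 0)); W3 starts the safe sequence.
Step-by-step check of the post-grant state:
  pool = (3, 0)
  run W3 (needs (2, 0), free (3, 0)); after release of (1, 1) the pool is (4, 1)
  run W2 (needs (4, 0), free (4, 1)); after release of (0, 3) the pool is (4, 4)
  run W6 (needs (4, 4), free (4, 4)); after release of (3, 4) the pool is (7, 8)
  run W5 (needs (5, 2), free (7, 8)); after release of (2, 2) the pool is (9, 10)
  run W8 (needs (5, 6), free (9, 10)); after release of (2, 1) the pool is (11, 11)
  run W7 (needs (2, 7), free (11, 11)); after release of (2, 0) the pool is (13, 11)


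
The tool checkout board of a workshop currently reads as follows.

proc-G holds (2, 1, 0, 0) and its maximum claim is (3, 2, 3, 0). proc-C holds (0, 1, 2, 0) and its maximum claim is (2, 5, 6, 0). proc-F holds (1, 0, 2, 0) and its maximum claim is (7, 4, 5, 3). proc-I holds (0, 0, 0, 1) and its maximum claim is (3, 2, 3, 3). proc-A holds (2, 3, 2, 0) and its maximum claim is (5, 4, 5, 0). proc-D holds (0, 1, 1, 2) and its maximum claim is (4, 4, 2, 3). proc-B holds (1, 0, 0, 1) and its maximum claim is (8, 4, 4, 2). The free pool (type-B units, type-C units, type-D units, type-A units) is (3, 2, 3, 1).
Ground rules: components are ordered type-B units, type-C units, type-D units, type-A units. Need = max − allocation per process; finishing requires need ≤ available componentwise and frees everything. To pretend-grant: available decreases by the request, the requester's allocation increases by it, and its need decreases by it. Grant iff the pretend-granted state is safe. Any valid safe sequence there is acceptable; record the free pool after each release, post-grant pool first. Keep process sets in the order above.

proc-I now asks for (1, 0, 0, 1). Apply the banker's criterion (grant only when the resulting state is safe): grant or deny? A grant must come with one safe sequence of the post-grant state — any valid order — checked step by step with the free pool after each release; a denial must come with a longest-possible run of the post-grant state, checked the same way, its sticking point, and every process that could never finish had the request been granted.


DENY — the pretend-granted state is unsafe.
Key observation: proc-G, proc-A, proc-C can finish, but then (6, 7, 7, 0) is all there is, and the blocked group's type-A units demands exceed it.
After a pretend grant, a maximal execution: proc-G, proc-A, proc-C — then nothing else fits. Check, step by step:
  pool = (2, 2, 3, 0)
  proc-G needs (1, 1, 3, 0) <= (2, 2, 3, 0) -> finishes; pool += (2, 1, 0, 0) = (4, 3, 3, 0)
  proc-A needs (3, 1, 3, 0) <= (4, 3, 3, 0) -> finishes; pool += (2, 3, 2, 0) = (6, 6, 5, 0)
  proc-C needs (2, 4, 4, 0) <= (6, 6, 5, 0) -> finishes; pool += (0, 1, 2, 0) = (6, 7, 7, 0)
  proc-F cannot run: need (6, 4, 3, 3) vs free (6, 7, 7, 0) (insufficient type-A units)
  proc-I cannot run: need (2, 2, 3, 1) vs free (6, 7, 7, 0) (insufficient type-A units)
  proc-D cannot run: need (4, 3, 1, 1) vs free (6, 7, 7, 0) (insufficient type-A units)
  proc-B cannot run: need (7, 4, 4, 1) vs free (6, 7, 7, 0) (insufficient type-B units and type-A units)
Processes that could never finish after the grant: proc-F, proc-I, proc-D and proc-B.


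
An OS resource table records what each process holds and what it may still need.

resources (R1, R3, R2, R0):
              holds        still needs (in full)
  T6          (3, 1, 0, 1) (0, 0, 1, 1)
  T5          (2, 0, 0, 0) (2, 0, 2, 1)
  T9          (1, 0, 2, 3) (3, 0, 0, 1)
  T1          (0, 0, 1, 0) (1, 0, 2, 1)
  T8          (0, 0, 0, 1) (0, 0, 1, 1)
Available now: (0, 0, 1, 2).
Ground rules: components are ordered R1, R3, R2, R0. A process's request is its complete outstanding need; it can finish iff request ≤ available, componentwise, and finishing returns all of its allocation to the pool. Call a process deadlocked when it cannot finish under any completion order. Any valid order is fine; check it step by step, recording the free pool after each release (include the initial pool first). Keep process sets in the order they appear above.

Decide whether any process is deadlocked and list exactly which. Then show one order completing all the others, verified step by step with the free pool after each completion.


No process is deadlocked.
Key observation: T6 leads a chain of completions in which each release enables another process.
A valid finishing order for the others: T6, T8, T9, T5, T1. Check, step by step:
  pool = (0, 0, 1, 2)
  T6 needs (0, 0, 1, 1) <= (0, 0, 1, 2) -> finishes; pool += (3, 1, 0, 1) = (3, 1, 1, 3)
  T8 needs (0, 0, 1, 1) <= (3, 1, 1, 3) -> finishes; pool += (0, 0, 0, 1) = (3, 1, 1, 4)
  T9 needs (3, 0, 0, 1) <= (3, 1, 1, 4) -> finishes; pool += (1, 0, 2, 3) = (4, 1, 3, 7)
  T5 needs (2, 0, 2, 1) <= (4, 1, 3, 7) -> finishes; pool += (2, 0, 0, 0) = (6, 1, 3, 7)
  T1 needs (1, 0, 2, 1) <= (6, 1, 3, 7) -> finishes; pool += (0, 0, 1, 0) = (6, 1, 4, 7)


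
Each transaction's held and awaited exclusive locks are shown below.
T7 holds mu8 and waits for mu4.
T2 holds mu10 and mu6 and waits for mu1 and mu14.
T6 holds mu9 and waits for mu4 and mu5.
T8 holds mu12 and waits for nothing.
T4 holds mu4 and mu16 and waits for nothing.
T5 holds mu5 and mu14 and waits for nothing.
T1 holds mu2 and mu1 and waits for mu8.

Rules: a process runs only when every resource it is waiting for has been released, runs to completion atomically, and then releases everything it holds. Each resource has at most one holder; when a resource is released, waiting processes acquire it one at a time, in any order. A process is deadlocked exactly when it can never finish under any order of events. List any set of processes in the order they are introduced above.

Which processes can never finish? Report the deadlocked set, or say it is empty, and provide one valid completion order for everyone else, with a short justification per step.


The deadlocked set is empty.
Key observation: the wait graph is acyclic; completion cascades from the unblocked processes through everyone else.
One completion order for the rest: T8, T4, T7, T1, T5, T2, T6.
Step-by-step check:
  run T8 (it waits on nothing); releases mu12
  run T4 (it waits on nothing); releases mu4 and mu16
  T7: everything it awaited (mu4) is free; runs, freeing mu8
  T1: everything it awaited (mu8) is free; runs, freeing mu2 and mu1
  run T5 (it waits on nothing); releases mu5 and mu14
  T2: everything it awaited (mu1 and mu14) is free; runs, freeing mu10 and mu6
  T6: everything it awaited (mu4 and mu5) is free; runs, freeing mu9


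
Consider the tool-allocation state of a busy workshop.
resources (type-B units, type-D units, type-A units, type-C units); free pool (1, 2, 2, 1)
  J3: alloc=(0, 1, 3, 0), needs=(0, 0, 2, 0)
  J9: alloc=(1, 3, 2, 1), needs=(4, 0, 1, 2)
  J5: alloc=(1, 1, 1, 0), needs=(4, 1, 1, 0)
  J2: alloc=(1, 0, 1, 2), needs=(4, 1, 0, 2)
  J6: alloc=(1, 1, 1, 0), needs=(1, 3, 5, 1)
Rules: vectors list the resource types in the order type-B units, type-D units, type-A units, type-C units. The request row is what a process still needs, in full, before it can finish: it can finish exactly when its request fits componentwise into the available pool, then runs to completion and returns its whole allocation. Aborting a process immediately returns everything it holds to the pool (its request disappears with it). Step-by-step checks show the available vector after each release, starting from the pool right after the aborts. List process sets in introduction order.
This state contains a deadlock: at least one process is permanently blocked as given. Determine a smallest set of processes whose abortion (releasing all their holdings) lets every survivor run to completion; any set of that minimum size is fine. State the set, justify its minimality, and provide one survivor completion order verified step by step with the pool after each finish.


Abort J5 and J2.
Key observation: J9 had no path to completion before; after the abort of J5 and J2 ((2, 1, 2, 2) returned), step 3 is where it fits.
Why nothing smaller works — every single abort fails: J3 alone leaves J9 blocked (short on type-B units and type-C units); J9 alone leaves J5 blocked (short on type-B units); J5 alone leaves J9 blocked (short on type-B units and type-C units); J2 alone leaves J9 blocked (short on type-B units); J6 alone leaves J9 blocked (short on type-B units and type-C units).
One survivor order: J3, J6, J9. Walking it through (post-abort pool first):
  pool = (3, 3, 4, 3)
  run J3 (needs (0, 0, 2, 0), free (3, 3, 4, 3)); after release of (0, 1, 3, 0) the pool is (3, 4, 7, 3)
  run J6 (needs (1, 3, 5, 1), free (3, 4, 7, 3)); after release of (1, 1, 1, 0) the pool is (4, 5, 8, 3)
  run J9 (needs (4, 0, 1, 2), free (4, 5, 8, 3)); after release of (1, 3, 2, 1) the pool is (5, 8, 10, 4)


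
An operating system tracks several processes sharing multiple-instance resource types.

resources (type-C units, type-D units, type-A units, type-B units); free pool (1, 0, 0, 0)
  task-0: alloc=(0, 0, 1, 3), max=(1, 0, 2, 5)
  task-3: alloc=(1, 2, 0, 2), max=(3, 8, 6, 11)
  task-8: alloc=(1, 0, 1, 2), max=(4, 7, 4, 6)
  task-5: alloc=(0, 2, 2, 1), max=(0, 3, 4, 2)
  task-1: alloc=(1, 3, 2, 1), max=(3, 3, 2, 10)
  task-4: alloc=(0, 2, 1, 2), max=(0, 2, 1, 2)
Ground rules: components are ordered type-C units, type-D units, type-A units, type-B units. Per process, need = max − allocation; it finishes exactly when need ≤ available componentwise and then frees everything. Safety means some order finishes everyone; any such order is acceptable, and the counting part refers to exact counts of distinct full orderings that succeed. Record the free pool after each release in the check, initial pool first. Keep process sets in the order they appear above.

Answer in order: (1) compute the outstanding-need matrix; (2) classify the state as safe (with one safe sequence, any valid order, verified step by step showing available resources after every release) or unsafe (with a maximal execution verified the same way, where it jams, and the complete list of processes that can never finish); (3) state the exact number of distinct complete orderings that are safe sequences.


(1) Need matrix, components ordered type-C units, type-D units, type-A units, type-B units:
  task-0: (1, 0, 1, 2)
  task-3: (2, 6, 6, 9)
  task-8: (3, 7, 3, 4)
  task-5: (0, 1, 2, 1)
  task-1: (2, 0, 0, 9)
  task-4: (0, 0, 0, 0)
(2) UNSAFE.
Key observation: task-4, task-0, task-5 can finish, but then (1, 4, 4, 6) is all there is, and the blocked group's type-C units demands exceed it.
Going as far as possible: task-4, task-0, task-5; after that, nothing fits. Walking it through:
  pool = (1, 0, 0, 0)
  task-4 needs (0, 0, 0, 0) <= (1, 0, 0, 0) -> finishes; pool += (0, 2, 1, 2) = (1, 2, 1, 2)
  task-0 needs (1, 0, 1, 2) <= (1, 2, 1, 2) -> finishes; pool += (0, 0, 1, 3) = (1, 2, 2, 5)
  task-5 needs (0, 1, 2, 1) <= (1, 2, 2, 5) -> finishes; pool += (0, 2, 2, 1) = (1, 4, 4, 6)
  task-3 still needs (2, 6, 6, 9) but only (1, 4, 4, 6) is free — short on type-C units, type-D units, type-A units and type-B units
  task-8 still needs (3, 7, 3, 4) but only (1, 4, 4, 6) is free — short on type-C units and type-D units
  task-1 still needs (2, 0, 0, 9) but only (1, 4, 4, 6) is free — short on type-C units and type-B units
Never able to finish: task-3, task-8 and task-1.
(3) The exact count: 0 of the possible complete orderings are safe sequences.


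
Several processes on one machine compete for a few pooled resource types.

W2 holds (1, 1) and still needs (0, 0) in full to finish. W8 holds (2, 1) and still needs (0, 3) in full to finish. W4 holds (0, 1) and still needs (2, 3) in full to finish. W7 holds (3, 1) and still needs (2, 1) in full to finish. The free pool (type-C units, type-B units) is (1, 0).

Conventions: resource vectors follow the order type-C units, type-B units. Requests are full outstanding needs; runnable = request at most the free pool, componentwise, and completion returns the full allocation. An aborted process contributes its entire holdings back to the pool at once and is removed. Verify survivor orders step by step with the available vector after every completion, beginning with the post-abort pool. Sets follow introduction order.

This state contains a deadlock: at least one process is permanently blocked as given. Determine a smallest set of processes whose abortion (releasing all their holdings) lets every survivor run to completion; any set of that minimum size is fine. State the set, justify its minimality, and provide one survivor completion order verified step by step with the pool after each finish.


The answer: abort W8.
Key observation: aborting W8 returns (2, 1), and W4 — hopeless before — runs at step 3 with the returned capacity in the pool.
No smaller set exists: with zero aborts the deadlock remains.
One survivor order: W7, W2, W4. Step-by-step check (post-abort pool first):
  pool = (3, 1)
  W7 needs (2, 1) <= (3, 1) -> finishes; pool += (3, 1) = (6, 2)
  W2 needs (0, 0) <= (6, 2) -> finishes; pool += (1, 1) = (7, 3)
  W4 needs (2, 3) <= (7, 3) -> finishes; pool += (0, 1) = (7, 4)


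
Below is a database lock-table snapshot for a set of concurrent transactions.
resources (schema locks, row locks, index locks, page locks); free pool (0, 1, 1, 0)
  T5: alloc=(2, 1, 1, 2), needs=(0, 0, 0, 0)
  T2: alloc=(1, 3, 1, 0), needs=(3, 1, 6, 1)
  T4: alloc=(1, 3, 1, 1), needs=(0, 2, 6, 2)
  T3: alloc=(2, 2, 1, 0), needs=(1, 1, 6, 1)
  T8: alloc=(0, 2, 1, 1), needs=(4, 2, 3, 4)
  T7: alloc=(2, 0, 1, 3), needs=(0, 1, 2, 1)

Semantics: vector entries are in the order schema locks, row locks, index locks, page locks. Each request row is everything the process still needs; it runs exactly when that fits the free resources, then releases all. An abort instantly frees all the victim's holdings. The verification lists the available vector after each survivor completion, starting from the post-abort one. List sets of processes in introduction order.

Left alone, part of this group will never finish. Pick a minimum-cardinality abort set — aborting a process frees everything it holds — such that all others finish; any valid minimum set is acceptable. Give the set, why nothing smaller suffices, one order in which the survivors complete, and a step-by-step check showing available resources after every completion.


Minimum abort set: T2 and T4.
Key observation: no ordering could ever have run T3 before the abort of T2 and T4; with (2, 6, 2, 1) back in the pool it fits at step 4.
Minimality, checking each single-abort alternative: T5 alone leaves T2 blocked (short on index locks); T2 alone leaves T4 blocked (short on index locks); T4 alone leaves T2 blocked (short on index locks); T3 alone leaves T2 blocked (short on index locks); T8 alone leaves T2 blocked (short on index locks); T7 alone leaves T2 blocked (short on index locks).
The survivors complete as T7, T8, T5, T3. Walking it through (starting from the post-abort pool):
  pool = (2, 7, 3, 1)
  run T7 (needs (0, 1, 2, 1), free (2, 7, 3, 1)); after release of (2, 0, 1, 3) the pool is (4, 7, 4, 4)
  run T8 (needs (4, 2, 3, 4), free (4, 7, 4, 4)); after release of (0, 2, 1, 1) the pool is (4, 9, 5, 5)
  run T5 (needs (0, 0, 0, 0), free (4, 9, 5, 5)); after release of (2, 1, 1, 2) the pool is (6, 10, 6, 7)
  run T3 (needs (1, 1, 6, 1), free (6, 10, 6, 7)); after release of (2, 2, 1, 0) the pool is (8, 12, 7, 7)


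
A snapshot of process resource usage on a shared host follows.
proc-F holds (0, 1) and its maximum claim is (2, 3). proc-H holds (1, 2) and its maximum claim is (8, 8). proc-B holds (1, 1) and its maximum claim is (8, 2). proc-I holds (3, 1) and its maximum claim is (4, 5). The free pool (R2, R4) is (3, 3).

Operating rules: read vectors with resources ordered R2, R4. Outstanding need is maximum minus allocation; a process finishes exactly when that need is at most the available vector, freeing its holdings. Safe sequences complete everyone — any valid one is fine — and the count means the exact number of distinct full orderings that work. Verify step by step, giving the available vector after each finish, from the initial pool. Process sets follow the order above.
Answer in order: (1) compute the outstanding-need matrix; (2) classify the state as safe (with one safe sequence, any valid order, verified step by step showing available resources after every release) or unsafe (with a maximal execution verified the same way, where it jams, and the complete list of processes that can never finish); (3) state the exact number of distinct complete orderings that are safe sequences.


(1) Remaining need (order R2, R4):
  proc-F: (2, 2)
  proc-H: (7, 6)
  proc-B: (7, 1)
  proc-I: (1, 4)
(2) The state is UNSAFE.
Key observation: the pool after proc-F, proc-I is (6, 5); every surviving request exceeds it in R2, so progress ends there.
A maximal execution: proc-F, proc-I — then nothing else fits. Step-by-step check:
  pool = (3, 3)
  run proc-F (needs (2, 2), free (3, 3)); after release of (0, 1) the pool is (3, 4)
  run proc-I (needs (1, 4), free (3, 4)); after release of (3, 1) the pool is (6, 5)
  proc-H still needs (7, 6) but only (6, 5) is free — short on R2 and R4
  proc-B still needs (7, 1) but only (6, 5) is free — short on R2
Never able to finish: proc-H and proc-B.
(3) Precisely 0 of the possible complete orderings are safe sequences.
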